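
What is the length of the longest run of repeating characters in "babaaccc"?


Input: "babaaccc"
Scanning for longest run:
  Position 1 ('a'): new char, reset run to 1
  Position 2 ('b'): new char, reset run to 1
  Position 3 ('a'): new char, reset run to 1
  Position 4 ('a'): continues run of 'a', length=2
  Position 5 ('c'): new char, reset run to 1
  Position 6 ('c'): continues run of 'c', length=2
  Position 7 ('c'): continues run of 'c', length=3
Longest run: 'c' with length 3

3


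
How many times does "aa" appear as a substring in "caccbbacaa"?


Searching for "aa" in "caccbbacaa"
Scanning each position:
  Position 0: "ca" => no
  Position 1: "ac" => no
  Position 2: "cc" => no
  Position 3: "cb" => no
  Position 4: "bb" => no
  Position 5: "ba" => no
  Position 6: "ac" => no
  Position 7: "ca" => no
  Position 8: "aa" => MATCH
Total occurrences: 1

1


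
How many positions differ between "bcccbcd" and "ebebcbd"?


Comparing "bcccbcd" and "ebebcbd" position by position:
  Position 0: 'b' vs 'e' => DIFFER
  Position 1: 'c' vs 'b' => DIFFER
  Position 2: 'c' vs 'e' => DIFFER
  Position 3: 'c' vs 'b' => DIFFER
  Position 4: 'b' vs 'c' => DIFFER
  Position 5: 'c' vs 'b' => DIFFER
  Position 6: 'd' vs 'd' => same
Positions that differ: 6

6


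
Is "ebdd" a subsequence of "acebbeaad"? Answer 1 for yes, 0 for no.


Check if "ebdd" is a subsequence of "acebbeaad"
Greedy scan:
  Position 0 ('a'): no match needed
  Position 1 ('c'): no match needed
  Position 2 ('e'): matches sub[0] = 'e'
  Position 3 ('b'): matches sub[1] = 'b'
  Position 4 ('b'): no match needed
  Position 5 ('e'): no match needed
  Position 6 ('a'): no match needed
  Position 7 ('a'): no match needed
  Position 8 ('d'): matches sub[2] = 'd'
Only matched 3/4 characters => not a subsequence

0


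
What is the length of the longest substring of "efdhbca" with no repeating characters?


Input: "efdhbca"
Sliding window (track last position of each char):
  Position 0 ('e'): window [0,0] length 1 -- new best
  Position 1 ('f'): window [0,1] length 2 -- new best
  Position 2 ('d'): window [0,2] length 3 -- new best
  Position 3 ('h'): window [0,3] length 4 -- new best
  Position 4 ('b'): window [0,4] length 5 -- new best
  Position 5 ('c'): window [0,5] length 6 -- new best
  Position 6 ('a'): window [0,6] length 7 -- new best
Longest substring with no repeats: "efdhbca" with length 7

7


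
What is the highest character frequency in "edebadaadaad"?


Input: edebadaadaad
Character counts:
  'a': 5
  'b': 1
  'd': 4
  'e': 2
Maximum frequency: 5

5


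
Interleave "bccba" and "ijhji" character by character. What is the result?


Interleaving "bccba" and "ijhji":
  Position 0: 'b' from first, 'i' from second => "bi"
  Position 1: 'c' from first, 'j' from second => "cj"
  Position 2: 'c' from first, 'h' from second => "ch"
  Position 3: 'b' from first, 'j' from second => "bj"
  Position 4: 'a' from first, 'i' from second => "ai"
Result: bicjchbjai

bicjchbjai


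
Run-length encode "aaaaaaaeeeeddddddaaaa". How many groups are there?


Input: aaaaaaaeeeeddddddaaaa
Scanning for consecutive runs:
  Group 1: 'a' x 7 (positions 0-6)
  Group 2: 'e' x 4 (positions 7-10)
  Group 3: 'd' x 6 (positions 11-16)
  Group 4: 'a' x 4 (positions 17-20)
Total groups: 4

4


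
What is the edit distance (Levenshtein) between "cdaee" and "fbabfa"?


Computing edit distance: "cdaee" -> "fbabfa"
DP table:
           f    b    a    b    f    a
      0    1    2    3    4    5    6
  c   1    1    2    3    4    5    6
  d   2    2    2    3    4    5    6
  a   3    3    3    2    3    4    5
  e   4    4    4    3    3    4    5
  e   5    5    5    4    4    4    5
Edit distance = dp[5][6] = 5

5


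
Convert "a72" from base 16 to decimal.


Input: "a72" in base 16
Positional expansion:
  Digit 'a' (value 10) x 16^2 = 2560
  Digit '7' (value 7) x 16^1 = 112
  Digit '2' (value 2) x 16^0 = 2
Sum = 2674

2674


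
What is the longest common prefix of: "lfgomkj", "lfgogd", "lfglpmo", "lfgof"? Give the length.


Words: lfgomkj, lfgogd, lfglpmo, lfgof
  Position 0: all 'l' => match
  Position 1: all 'f' => match
  Position 2: all 'g' => match
  Position 3: ('o', 'o', 'l', 'o') => mismatch, stop
LCP = "lfg" (length 3)

3


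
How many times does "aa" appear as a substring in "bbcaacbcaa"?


Searching for "aa" in "bbcaacbcaa"
Scanning each position:
  Position 0: "bb" => no
  Position 1: "bc" => no
  Position 2: "ca" => no
  Position 3: "aa" => MATCH
  Position 4: "ac" => no
  Position 5: "cb" => no
  Position 6: "bc" => no
  Position 7: "ca" => no
  Position 8: "aa" => MATCH
Total occurrences: 2

2


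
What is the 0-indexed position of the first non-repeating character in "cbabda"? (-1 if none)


Input: cbabda
Character frequencies:
  'a': 2
  'b': 2
  'c': 1
  'd': 1
Scanning left to right for freq == 1:
  Position 0 ('c'): unique! => answer = 0

0


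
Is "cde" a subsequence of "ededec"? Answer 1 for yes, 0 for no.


Check if "cde" is a subsequence of "ededec"
Greedy scan:
  Position 0 ('e'): no match needed
  Position 1 ('d'): no match needed
  Position 2 ('e'): no match needed
  Position 3 ('d'): no match needed
  Position 4 ('e'): no match needed
  Position 5 ('c'): matches sub[0] = 'c'
Only matched 1/3 characters => not a subsequence

0


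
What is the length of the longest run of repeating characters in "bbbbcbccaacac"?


Input: "bbbbcbccaacac"
Scanning for longest run:
  Position 1 ('b'): continues run of 'b', length=2
  Position 2 ('b'): continues run of 'b', length=3
  Position 3 ('b'): continues run of 'b', length=4
  Position 4 ('c'): new char, reset run to 1
  Position 5 ('b'): new char, reset run to 1
  Position 6 ('c'): new char, reset run to 1
  Position 7 ('c'): continues run of 'c', length=2
  Position 8 ('a'): new char, reset run to 1
  Position 9 ('a'): continues run of 'a', length=2
  Position 10 ('c'): new char, reset run to 1
  Position 11 ('a'): new char, reset run to 1
  Position 12 ('c'): new char, reset run to 1
Longest run: 'b' with length 4

4


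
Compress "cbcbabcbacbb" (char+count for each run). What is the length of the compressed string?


Input: cbcbabcbacbb
Runs:
  'c' x 1 => "c1"
  'b' x 1 => "b1"
  'c' x 1 => "c1"
  'b' x 1 => "b1"
  'a' x 1 => "a1"
  'b' x 1 => "b1"
  'c' x 1 => "c1"
  'b' x 1 => "b1"
  'a' x 1 => "a1"
  'c' x 1 => "c1"
  'b' x 2 => "b2"
Compressed: "c1b1c1b1a1b1c1b1a1c1b2"
Compressed length: 22

22


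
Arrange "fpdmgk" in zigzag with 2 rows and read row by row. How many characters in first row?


Zigzag "fpdmgk" into 2 rows:
Placing characters:
  'f' => row 0
  'p' => row 1
  'd' => row 0
  'm' => row 1
  'g' => row 0
  'k' => row 1
Rows:
  Row 0: "fdg"
  Row 1: "pmk"
First row length: 3

3


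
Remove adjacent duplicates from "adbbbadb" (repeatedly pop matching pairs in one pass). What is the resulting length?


Input: adbbbadb
Stack-based adjacent duplicate removal:
  Read 'a': push. Stack: a
  Read 'd': push. Stack: ad
  Read 'b': push. Stack: adb
  Read 'b': matches stack top 'b' => pop. Stack: ad
  Read 'b': push. Stack: adb
  Read 'a': push. Stack: adba
  Read 'd': push. Stack: adbad
  Read 'b': push. Stack: adbadb
Final stack: "adbadb" (length 6)

6


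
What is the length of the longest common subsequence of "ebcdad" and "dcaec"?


LCS of "ebcdad" and "dcaec"
DP table:
           d    c    a    e    c
      0    0    0    0    0    0
  e   0    0    0    0    1    1
  b   0    0    0    0    1    1
  c   0    0    1    1    1    2
  d   0    1    1    1    1    2
  a   0    1    1    2    2    2
  d   0    1    1    2    2    2
LCS length = dp[6][5] = 2

2


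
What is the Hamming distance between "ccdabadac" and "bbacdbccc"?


Comparing "ccdabadac" and "bbacdbccc" position by position:
  Position 0: 'c' vs 'b' => differ
  Position 1: 'c' vs 'b' => differ
  Position 2: 'd' vs 'a' => differ
  Position 3: 'a' vs 'c' => differ
  Position 4: 'b' vs 'd' => differ
  Position 5: 'a' vs 'b' => differ
  Position 6: 'd' vs 'c' => differ
  Position 7: 'a' vs 'c' => differ
  Position 8: 'c' vs 'c' => same
Total differences (Hamming distance): 8

8


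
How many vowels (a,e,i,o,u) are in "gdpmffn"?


Input: gdpmffn
Checking each character:
  'g' at position 0: consonant
  'd' at position 1: consonant
  'p' at position 2: consonant
  'm' at position 3: consonant
  'f' at position 4: consonant
  'f' at position 5: consonant
  'n' at position 6: consonant
Total vowels: 0

0


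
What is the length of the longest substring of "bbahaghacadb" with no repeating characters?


Input: "bbahaghacadb"
Sliding window (track last position of each char):
  Position 0 ('b'): window [0,0] length 1 -- new best
  Position 1 ('b'): repeat (last at 0), move window start to 1
  Position 1 ('b'): window [1,1] length 1
  Position 2 ('a'): window [1,2] length 2 -- new best
  Position 3 ('h'): window [1,3] length 3 -- new best
  Position 4 ('a'): repeat (last at 2), move window start to 3
  Position 4 ('a'): window [3,4] length 2
  Position 5 ('g'): window [3,5] length 3
  Position 6 ('h'): repeat (last at 3), move window start to 4
  Position 6 ('h'): window [4,6] length 3
  Position 7 ('a'): repeat (last at 4), move window start to 5
  Position 7 ('a'): window [5,7] length 3
  Position 8 ('c'): window [5,8] length 4 -- new best
  Position 9 ('a'): repeat (last at 7), move window start to 8
  Position 9 ('a'): window [8,9] length 2
  Position 10 ('d'): window [8,10] length 3
  Position 11 ('b'): window [8,11] length 4
Longest substring with no repeats: "ghac" with length 4

4


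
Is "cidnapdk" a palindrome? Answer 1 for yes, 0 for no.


Input: cidnapdk
Reversed: kdpandic
  Compare pos 0 ('c') with pos 7 ('k'): MISMATCH
  Compare pos 1 ('i') with pos 6 ('d'): MISMATCH
  Compare pos 2 ('d') with pos 5 ('p'): MISMATCH
  Compare pos 3 ('n') with pos 4 ('a'): MISMATCH
Result: not a palindrome

0


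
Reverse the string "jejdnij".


Input: jejdnij
Reading characters right to left:
  Position 6: 'j'
  Position 5: 'i'
  Position 4: 'n'
  Position 3: 'd'
  Position 2: 'j'
  Position 1: 'e'
  Position 0: 'j'
Reversed: jindjej

jindjej


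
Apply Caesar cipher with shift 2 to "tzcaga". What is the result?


Caesar cipher: shift "tzcaga" by 2
  't' (pos 19) + 2 = pos 21 = 'v'
  'z' (pos 25) + 2 = pos 1 = 'b'
  'c' (pos 2) + 2 = pos 4 = 'e'
  'a' (pos 0) + 2 = pos 2 = 'c'
  'g' (pos 6) + 2 = pos 8 = 'i'
  'a' (pos 0) + 2 = pos 2 = 'c'
Result: vbecic

vbecic


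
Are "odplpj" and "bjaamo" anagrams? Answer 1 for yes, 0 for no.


Strings: "odplpj", "bjaamo"
Sorted first:  djlopp
Sorted second: aabjmo
Differ at position 0: 'd' vs 'a' => not anagrams

0


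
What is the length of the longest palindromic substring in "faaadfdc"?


Input: "faaadfdc"
Checking substrings for palindromes:
  [1:4] "aaa" (len 3) => palindrome
  [4:7] "dfd" (len 3) => palindrome
  [1:3] "aa" (len 2) => palindrome
  [2:4] "aa" (len 2) => palindrome
Longest palindromic substring: "aaa" with length 3

3


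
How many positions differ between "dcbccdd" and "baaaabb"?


Comparing "dcbccdd" and "baaaabb" position by position:
  Position 0: 'd' vs 'b' => DIFFER
  Position 1: 'c' vs 'a' => DIFFER
  Position 2: 'b' vs 'a' => DIFFER
  Position 3: 'c' vs 'a' => DIFFER
  Position 4: 'c' vs 'a' => DIFFER
  Position 5: 'd' vs 'b' => DIFFER
  Position 6: 'd' vs 'b' => DIFFER
Positions that differ: 7

7


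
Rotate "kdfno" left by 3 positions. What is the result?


Input: "kdfno", rotate left by 3
First 3 characters: "kdf"
Remaining characters: "no"
Concatenate remaining + first: "no" + "kdf" = "nokdf"

nokdf


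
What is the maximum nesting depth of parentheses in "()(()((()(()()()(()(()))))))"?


Input: "()(()((()(()()()(()(()))))))"
Tracking depth:
  Position 0 '(': depth becomes 1
  Position 1 ')': depth becomes 0
  Position 2 '(': depth becomes 1
  Position 3 '(': depth becomes 2
  Position 4 ')': depth becomes 1
  Position 5 '(': depth becomes 2
  Position 6 '(': depth becomes 3
  Position 7 '(': depth becomes 4
  Position 8 ')': depth becomes 3
  Position 9 '(': depth becomes 4
  Position 10 '(': depth becomes 5
  Position 11 ')': depth becomes 4
  Position 12 '(': depth becomes 5
  Position 13 ')': depth becomes 4
  Position 14 '(': depth becomes 5
  Position 15 ')': depth becomes 4
  Position 16 '(': depth becomes 5
  Position 17 '(': depth becomes 6
  Position 18 ')': depth becomes 5
  Position 19 '(': depth becomes 6
  Position 20 '(': depth becomes 7
  Position 21 ')': depth becomes 6
  Position 22 ')': depth becomes 5
  Position 23 ')': depth becomes 4
  Position 24 ')': depth becomes 3
  Position 25 ')': depth becomes 2
  Position 26 ')': depth becomes 1
  Position 27 ')': depth becomes 0
Maximum depth reached: 7

7


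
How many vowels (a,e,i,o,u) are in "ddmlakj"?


Input: ddmlakj
Checking each character:
  'd' at position 0: consonant
  'd' at position 1: consonant
  'm' at position 2: consonant
  'l' at position 3: consonant
  'a' at position 4: vowel (running total: 1)
  'k' at position 5: consonant
  'j' at position 6: consonant
Total vowels: 1

1


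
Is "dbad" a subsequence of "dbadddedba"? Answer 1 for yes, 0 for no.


Check if "dbad" is a subsequence of "dbadddedba"
Greedy scan:
  Position 0 ('d'): matches sub[0] = 'd'
  Position 1 ('b'): matches sub[1] = 'b'
  Position 2 ('a'): matches sub[2] = 'a'
  Position 3 ('d'): matches sub[3] = 'd'
  Position 4 ('d'): no match needed
  Position 5 ('d'): no match needed
  Position 6 ('e'): no match needed
  Position 7 ('d'): no match needed
  Position 8 ('b'): no match needed
  Position 9 ('a'): no match needed
All 4 characters matched => is a subsequence

1


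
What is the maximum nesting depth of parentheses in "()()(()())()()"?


Input: "()()(()())()()"
Tracking depth:
  Position 0 '(': depth becomes 1
  Position 1 ')': depth becomes 0
  Position 2 '(': depth becomes 1
  Position 3 ')': depth becomes 0
  Position 4 '(': depth becomes 1
  Position 5 '(': depth becomes 2
  Position 6 ')': depth becomes 1
  Position 7 '(': depth becomes 2
  Position 8 ')': depth becomes 1
  Position 9 ')': depth becomes 0
  Position 10 '(': depth becomes 1
  Position 11 ')': depth becomes 0
  Position 12 '(': depth becomes 1
  Position 13 ')': depth becomes 0
Maximum depth reached: 2

2


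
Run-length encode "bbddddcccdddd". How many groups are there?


Input: bbddddcccdddd
Scanning for consecutive runs:
  Group 1: 'b' x 2 (positions 0-1)
  Group 2: 'd' x 4 (positions 2-5)
  Group 3: 'c' x 3 (positions 6-8)
  Group 4: 'd' x 4 (positions 9-12)
Total groups: 4

4


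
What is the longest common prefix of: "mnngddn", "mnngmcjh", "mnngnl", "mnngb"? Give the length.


Words: mnngddn, mnngmcjh, mnngnl, mnngb
  Position 0: all 'm' => match
  Position 1: all 'n' => match
  Position 2: all 'n' => match
  Position 3: all 'g' => match
  Position 4: ('d', 'm', 'n', 'b') => mismatch, stop
LCP = "mnng" (length 4)

4


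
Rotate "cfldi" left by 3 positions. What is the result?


Input: "cfldi", rotate left by 3
First 3 characters: "cfl"
Remaining characters: "di"
Concatenate remaining + first: "di" + "cfl" = "dicfl"

dicfl


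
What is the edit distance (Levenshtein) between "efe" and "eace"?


Computing edit distance: "efe" -> "eace"
DP table:
           e    a    c    e
      0    1    2    3    4
  e   1    0    1    2    3
  f   2    1    1    2    3
  e   3    2    2    2    2
Edit distance = dp[3][4] = 2

2


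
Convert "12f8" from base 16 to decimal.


Input: "12f8" in base 16
Positional expansion:
  Digit '1' (value 1) x 16^3 = 4096
  Digit '2' (value 2) x 16^2 = 512
  Digit 'f' (value 15) x 16^1 = 240
  Digit '8' (value 8) x 16^0 = 8
Sum = 4856

4856


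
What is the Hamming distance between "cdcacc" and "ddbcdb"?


Comparing "cdcacc" and "ddbcdb" position by position:
  Position 0: 'c' vs 'd' => differ
  Position 1: 'd' vs 'd' => same
  Position 2: 'c' vs 'b' => differ
  Position 3: 'a' vs 'c' => differ
  Position 4: 'c' vs 'd' => differ
  Position 5: 'c' vs 'b' => differ
Total differences (Hamming distance): 5

5


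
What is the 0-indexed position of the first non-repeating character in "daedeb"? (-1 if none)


Input: daedeb
Character frequencies:
  'a': 1
  'b': 1
  'd': 2
  'e': 2
Scanning left to right for freq == 1:
  Position 0 ('d'): freq=2, skip
  Position 1 ('a'): unique! => answer = 1

1


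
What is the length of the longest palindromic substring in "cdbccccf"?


Input: "cdbccccf"
Checking substrings for palindromes:
  [3:7] "cccc" (len 4) => palindrome
  [3:6] "ccc" (len 3) => palindrome
  [4:7] "ccc" (len 3) => palindrome
  [3:5] "cc" (len 2) => palindrome
  [4:6] "cc" (len 2) => palindrome
  [5:7] "cc" (len 2) => palindrome
Longest palindromic substring: "cccc" with length 4

4


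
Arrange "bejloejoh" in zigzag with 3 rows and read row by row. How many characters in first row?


Zigzag "bejloejoh" into 3 rows:
Placing characters:
  'b' => row 0
  'e' => row 1
  'j' => row 2
  'l' => row 1
  'o' => row 0
  'e' => row 1
  'j' => row 2
  'o' => row 1
  'h' => row 0
Rows:
  Row 0: "boh"
  Row 1: "eleo"
  Row 2: "jj"
First row length: 3

3


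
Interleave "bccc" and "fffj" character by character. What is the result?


Interleaving "bccc" and "fffj":
  Position 0: 'b' from first, 'f' from second => "bf"
  Position 1: 'c' from first, 'f' from second => "cf"
  Position 2: 'c' from first, 'f' from second => "cf"
  Position 3: 'c' from first, 'j' from second => "cj"
Result: bfcfcfcj

bfcfcfcj


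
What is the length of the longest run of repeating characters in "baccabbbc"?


Input: "baccabbbc"
Scanning for longest run:
  Position 1 ('a'): new char, reset run to 1
  Position 2 ('c'): new char, reset run to 1
  Position 3 ('c'): continues run of 'c', length=2
  Position 4 ('a'): new char, reset run to 1
  Position 5 ('b'): new char, reset run to 1
  Position 6 ('b'): continues run of 'b', length=2
  Position 7 ('b'): continues run of 'b', length=3
  Position 8 ('c'): new char, reset run to 1
Longest run: 'b' with length 3

3


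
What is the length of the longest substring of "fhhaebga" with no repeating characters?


Input: "fhhaebga"
Sliding window (track last position of each char):
  Position 0 ('f'): window [0,0] length 1 -- new best
  Position 1 ('h'): window [0,1] length 2 -- new best
  Position 2 ('h'): repeat (last at 1), move window start to 2
  Position 2 ('h'): window [2,2] length 1
  Position 3 ('a'): window [2,3] length 2
  Position 4 ('e'): window [2,4] length 3 -- new best
  Position 5 ('b'): window [2,5] length 4 -- new best
  Position 6 ('g'): window [2,6] length 5 -- new best
  Position 7 ('a'): repeat (last at 3), move window start to 4
  Position 7 ('a'): window [4,7] length 4
Longest substring with no repeats: "haebg" with length 5

5


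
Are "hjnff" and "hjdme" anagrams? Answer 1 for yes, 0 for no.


Strings: "hjnff", "hjdme"
Sorted first:  ffhjn
Sorted second: dehjm
Differ at position 0: 'f' vs 'd' => not anagrams

0


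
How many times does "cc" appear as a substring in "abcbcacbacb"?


Searching for "cc" in "abcbcacbacb"
Scanning each position:
  Position 0: "ab" => no
  Position 1: "bc" => no
  Position 2: "cb" => no
  Position 3: "bc" => no
  Position 4: "ca" => no
  Position 5: "ac" => no
  Position 6: "cb" => no
  Position 7: "ba" => no
  Position 8: "ac" => no
  Position 9: "cb" => no
Total occurrences: 0

0


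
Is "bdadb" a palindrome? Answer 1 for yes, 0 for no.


Input: bdadb
Reversed: bdadb
  Compare pos 0 ('b') with pos 4 ('b'): match
  Compare pos 1 ('d') with pos 3 ('d'): match
Result: palindrome

1


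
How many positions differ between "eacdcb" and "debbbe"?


Comparing "eacdcb" and "debbbe" position by position:
  Position 0: 'e' vs 'd' => DIFFER
  Position 1: 'a' vs 'e' => DIFFER
  Position 2: 'c' vs 'b' => DIFFER
  Position 3: 'd' vs 'b' => DIFFER
  Position 4: 'c' vs 'b' => DIFFER
  Position 5: 'b' vs 'e' => DIFFER
Positions that differ: 6

6


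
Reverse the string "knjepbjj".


Input: knjepbjj
Reading characters right to left:
  Position 7: 'j'
  Position 6: 'j'
  Position 5: 'b'
  Position 4: 'p'
  Position 3: 'e'
  Position 2: 'j'
  Position 1: 'n'
  Position 0: 'k'
Reversed: jjbpejnk

jjbpejnk


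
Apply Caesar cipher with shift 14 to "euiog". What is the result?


Caesar cipher: shift "euiog" by 14
  'e' (pos 4) + 14 = pos 18 = 's'
  'u' (pos 20) + 14 = pos 8 = 'i'
  'i' (pos 8) + 14 = pos 22 = 'w'
  'o' (pos 14) + 14 = pos 2 = 'c'
  'g' (pos 6) + 14 = pos 20 = 'u'
Result: siwcu

siwcu


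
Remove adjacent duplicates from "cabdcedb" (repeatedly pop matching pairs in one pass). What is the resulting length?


Input: cabdcedb
Stack-based adjacent duplicate removal:
  Read 'c': push. Stack: c
  Read 'a': push. Stack: ca
  Read 'b': push. Stack: cab
  Read 'd': push. Stack: cabd
  Read 'c': push. Stack: cabdc
  Read 'e': push. Stack: cabdce
  Read 'd': push. Stack: cabdced
  Read 'b': push. Stack: cabdcedb
Final stack: "cabdcedb" (length 8)

8


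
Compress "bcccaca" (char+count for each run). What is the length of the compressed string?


Input: bcccaca
Runs:
  'b' x 1 => "b1"
  'c' x 3 => "c3"
  'a' x 1 => "a1"
  'c' x 1 => "c1"
  'a' x 1 => "a1"
Compressed: "b1c3a1c1a1"
Compressed length: 10

10


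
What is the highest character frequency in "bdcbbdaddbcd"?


Input: bdcbbdaddbcd
Character counts:
  'a': 1
  'b': 4
  'c': 2
  'd': 5
Maximum frequency: 5

5


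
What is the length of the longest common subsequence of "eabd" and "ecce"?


LCS of "eabd" and "ecce"
DP table:
           e    c    c    e
      0    0    0    0    0
  e   0    1    1    1    1
  a   0    1    1    1    1
  b   0    1    1    1    1
  d   0    1    1    1    1
LCS length = dp[4][4] = 1

1


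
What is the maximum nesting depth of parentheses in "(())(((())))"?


Input: "(())(((())))"
Tracking depth:
  Position 0 '(': depth becomes 1
  Position 1 '(': depth becomes 2
  Position 2 ')': depth becomes 1
  Position 3 ')': depth becomes 0
  Position 4 '(': depth becomes 1
  Position 5 '(': depth becomes 2
  Position 6 '(': depth becomes 3
  Position 7 '(': depth becomes 4
  Position 8 ')': depth becomes 3
  Position 9 ')': depth becomes 2
  Position 10 ')': depth becomes 1
  Position 11 ')': depth becomes 0
Maximum depth reached: 4

4


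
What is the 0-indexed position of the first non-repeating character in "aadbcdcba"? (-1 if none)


Input: aadbcdcba
Character frequencies:
  'a': 3
  'b': 2
  'c': 2
  'd': 2
Scanning left to right for freq == 1:
  Position 0 ('a'): freq=3, skip
  Position 1 ('a'): freq=3, skip
  Position 2 ('d'): freq=2, skip
  Position 3 ('b'): freq=2, skip
  Position 4 ('c'): freq=2, skip
  Position 5 ('d'): freq=2, skip
  Position 6 ('c'): freq=2, skip
  Position 7 ('b'): freq=2, skip
  Position 8 ('a'): freq=3, skip
  No unique character found => answer = -1

-1


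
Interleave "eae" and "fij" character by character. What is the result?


Interleaving "eae" and "fij":
  Position 0: 'e' from first, 'f' from second => "ef"
  Position 1: 'a' from first, 'i' from second => "ai"
  Position 2: 'e' from first, 'j' from second => "ej"
Result: efaiej

efaiej


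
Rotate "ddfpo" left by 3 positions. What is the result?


Input: "ddfpo", rotate left by 3
First 3 characters: "ddf"
Remaining characters: "po"
Concatenate remaining + first: "po" + "ddf" = "poddf"

poddf


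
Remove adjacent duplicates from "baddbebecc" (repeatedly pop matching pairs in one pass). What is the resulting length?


Input: baddbebecc
Stack-based adjacent duplicate removal:
  Read 'b': push. Stack: b
  Read 'a': push. Stack: ba
  Read 'd': push. Stack: bad
  Read 'd': matches stack top 'd' => pop. Stack: ba
  Read 'b': push. Stack: bab
  Read 'e': push. Stack: babe
  Read 'b': push. Stack: babeb
  Read 'e': push. Stack: babebe
  Read 'c': push. Stack: babebec
  Read 'c': matches stack top 'c' => pop. Stack: babebe
Final stack: "babebe" (length 6)

6


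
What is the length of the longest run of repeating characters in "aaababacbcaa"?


Input: "aaababacbcaa"
Scanning for longest run:
  Position 1 ('a'): continues run of 'a', length=2
  Position 2 ('a'): continues run of 'a', length=3
  Position 3 ('b'): new char, reset run to 1
  Position 4 ('a'): new char, reset run to 1
  Position 5 ('b'): new char, reset run to 1
  Position 6 ('a'): new char, reset run to 1
  Position 7 ('c'): new char, reset run to 1
  Position 8 ('b'): new char, reset run to 1
  Position 9 ('c'): new char, reset run to 1
  Position 10 ('a'): new char, reset run to 1
  Position 11 ('a'): continues run of 'a', length=2
Longest run: 'a' with length 3

3


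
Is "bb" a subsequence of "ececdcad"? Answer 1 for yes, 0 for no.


Check if "bb" is a subsequence of "ececdcad"
Greedy scan:
  Position 0 ('e'): no match needed
  Position 1 ('c'): no match needed
  Position 2 ('e'): no match needed
  Position 3 ('c'): no match needed
  Position 4 ('d'): no match needed
  Position 5 ('c'): no match needed
  Position 6 ('a'): no match needed
  Position 7 ('d'): no match needed
Only matched 0/2 characters => not a subsequence

0


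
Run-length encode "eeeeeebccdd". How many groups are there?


Input: eeeeeebccdd
Scanning for consecutive runs:
  Group 1: 'e' x 6 (positions 0-5)
  Group 2: 'b' x 1 (positions 6-6)
  Group 3: 'c' x 2 (positions 7-8)
  Group 4: 'd' x 2 (positions 9-10)
Total groups: 4

4


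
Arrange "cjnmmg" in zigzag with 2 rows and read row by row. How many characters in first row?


Zigzag "cjnmmg" into 2 rows:
Placing characters:
  'c' => row 0
  'j' => row 1
  'n' => row 0
  'm' => row 1
  'm' => row 0
  'g' => row 1
Rows:
  Row 0: "cnm"
  Row 1: "jmg"
First row length: 3

3


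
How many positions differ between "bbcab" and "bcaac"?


Comparing "bbcab" and "bcaac" position by position:
  Position 0: 'b' vs 'b' => same
  Position 1: 'b' vs 'c' => DIFFER
  Position 2: 'c' vs 'a' => DIFFER
  Position 3: 'a' vs 'a' => same
  Position 4: 'b' vs 'c' => DIFFER
Positions that differ: 3

3


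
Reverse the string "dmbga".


Input: dmbga
Reading characters right to left:
  Position 4: 'a'
  Position 3: 'g'
  Position 2: 'b'
  Position 1: 'm'
  Position 0: 'd'
Reversed: agbmd

agbmd


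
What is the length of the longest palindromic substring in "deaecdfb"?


Input: "deaecdfb"
Checking substrings for palindromes:
  [1:4] "eae" (len 3) => palindrome
Longest palindromic substring: "eae" with length 3

3


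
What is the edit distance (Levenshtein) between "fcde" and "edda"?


Computing edit distance: "fcde" -> "edda"
DP table:
           e    d    d    a
      0    1    2    3    4
  f   1    1    2    3    4
  c   2    2    2    3    4
  d   3    3    2    2    3
  e   4    3    3    3    3
Edit distance = dp[4][4] = 3

3


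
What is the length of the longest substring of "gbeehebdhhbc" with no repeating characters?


Input: "gbeehebdhhbc"
Sliding window (track last position of each char):
  Position 0 ('g'): window [0,0] length 1 -- new best
  Position 1 ('b'): window [0,1] length 2 -- new best
  Position 2 ('e'): window [0,2] length 3 -- new best
  Position 3 ('e'): repeat (last at 2), move window start to 3
  Position 3 ('e'): window [3,3] length 1
  Position 4 ('h'): window [3,4] length 2
  Position 5 ('e'): repeat (last at 3), move window start to 4
  Position 5 ('e'): window [4,5] length 2
  Position 6 ('b'): window [4,6] length 3
  Position 7 ('d'): window [4,7] length 4 -- new best
  Position 8 ('h'): repeat (last at 4), move window start to 5
  Position 8 ('h'): window [5,8] length 4
  Position 9 ('h'): repeat (last at 8), move window start to 9
  Position 9 ('h'): window [9,9] length 1
  Position 10 ('b'): window [9,10] length 2
  Position 11 ('c'): window [9,11] length 3
Longest substring with no repeats: "hebd" with length 4

4


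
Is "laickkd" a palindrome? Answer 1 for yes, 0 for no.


Input: laickkd
Reversed: dkkcial
  Compare pos 0 ('l') with pos 6 ('d'): MISMATCH
  Compare pos 1 ('a') with pos 5 ('k'): MISMATCH
  Compare pos 2 ('i') with pos 4 ('k'): MISMATCH
Result: not a palindrome

0


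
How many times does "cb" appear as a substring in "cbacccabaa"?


Searching for "cb" in "cbacccabaa"
Scanning each position:
  Position 0: "cb" => MATCH
  Position 1: "ba" => no
  Position 2: "ac" => no
  Position 3: "cc" => no
  Position 4: "cc" => no
  Position 5: "ca" => no
  Position 6: "ab" => no
  Position 7: "ba" => no
  Position 8: "aa" => no
Total occurrences: 1

1


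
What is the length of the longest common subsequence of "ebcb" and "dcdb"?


LCS of "ebcb" and "dcdb"
DP table:
           d    c    d    b
      0    0    0    0    0
  e   0    0    0    0    0
  b   0    0    0    0    1
  c   0    0    1    1    1
  b   0    0    1    1    2
LCS length = dp[4][4] = 2

2


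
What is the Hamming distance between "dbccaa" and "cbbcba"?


Comparing "dbccaa" and "cbbcba" position by position:
  Position 0: 'd' vs 'c' => differ
  Position 1: 'b' vs 'b' => same
  Position 2: 'c' vs 'b' => differ
  Position 3: 'c' vs 'c' => same
  Position 4: 'a' vs 'b' => differ
  Position 5: 'a' vs 'a' => same
Total differences (Hamming distance): 3

3


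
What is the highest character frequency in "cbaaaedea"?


Input: cbaaaedea
Character counts:
  'a': 4
  'b': 1
  'c': 1
  'd': 1
  'e': 2
Maximum frequency: 4

4


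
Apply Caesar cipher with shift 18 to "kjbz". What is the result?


Caesar cipher: shift "kjbz" by 18
  'k' (pos 10) + 18 = pos 2 = 'c'
  'j' (pos 9) + 18 = pos 1 = 'b'
  'b' (pos 1) + 18 = pos 19 = 't'
  'z' (pos 25) + 18 = pos 17 = 'r'
Result: cbtr

cbtr


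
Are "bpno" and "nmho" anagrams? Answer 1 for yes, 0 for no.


Strings: "bpno", "nmho"
Sorted first:  bnop
Sorted second: hmno
Differ at position 0: 'b' vs 'h' => not anagrams

0


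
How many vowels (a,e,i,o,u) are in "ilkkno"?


Input: ilkkno
Checking each character:
  'i' at position 0: vowel (running total: 1)
  'l' at position 1: consonant
  'k' at position 2: consonant
  'k' at position 3: consonant
  'n' at position 4: consonant
  'o' at position 5: vowel (running total: 2)
Total vowels: 2

2


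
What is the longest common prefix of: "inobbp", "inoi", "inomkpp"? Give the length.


Words: inobbp, inoi, inomkpp
  Position 0: all 'i' => match
  Position 1: all 'n' => match
  Position 2: all 'o' => match
  Position 3: ('b', 'i', 'm') => mismatch, stop
LCP = "ino" (length 3)

3


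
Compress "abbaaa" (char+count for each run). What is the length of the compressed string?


Input: abbaaa
Runs:
  'a' x 1 => "a1"
  'b' x 2 => "b2"
  'a' x 3 => "a3"
Compressed: "a1b2a3"
Compressed length: 6

6


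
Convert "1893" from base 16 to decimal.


Input: "1893" in base 16
Positional expansion:
  Digit '1' (value 1) x 16^3 = 4096
  Digit '8' (value 8) x 16^2 = 2048
  Digit '9' (value 9) x 16^1 = 144
  Digit '3' (value 3) x 16^0 = 3
Sum = 6291

6291


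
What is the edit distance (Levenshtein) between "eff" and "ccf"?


Computing edit distance: "eff" -> "ccf"
DP table:
           c    c    f
      0    1    2    3
  e   1    1    2    3
  f   2    2    2    2
  f   3    3    3    2
Edit distance = dp[3][3] = 2

2


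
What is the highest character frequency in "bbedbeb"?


Input: bbedbeb
Character counts:
  'b': 4
  'd': 1
  'e': 2
Maximum frequency: 4

4


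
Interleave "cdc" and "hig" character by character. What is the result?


Interleaving "cdc" and "hig":
  Position 0: 'c' from first, 'h' from second => "ch"
  Position 1: 'd' from first, 'i' from second => "di"
  Position 2: 'c' from first, 'g' from second => "cg"
Result: chdicg

chdicg


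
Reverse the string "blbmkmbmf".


Input: blbmkmbmf
Reading characters right to left:
  Position 8: 'f'
  Position 7: 'm'
  Position 6: 'b'
  Position 5: 'm'
  Position 4: 'k'
  Position 3: 'm'
  Position 2: 'b'
  Position 1: 'l'
  Position 0: 'b'
Reversed: fmbmkmblb

fmbmkmblb


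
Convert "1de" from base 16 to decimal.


Input: "1de" in base 16
Positional expansion:
  Digit '1' (value 1) x 16^2 = 256
  Digit 'd' (value 13) x 16^1 = 208
  Digit 'e' (value 14) x 16^0 = 14
Sum = 478

478


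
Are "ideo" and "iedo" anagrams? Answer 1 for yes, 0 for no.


Strings: "ideo", "iedo"
Sorted first:  deio
Sorted second: deio
Sorted forms match => anagrams

1


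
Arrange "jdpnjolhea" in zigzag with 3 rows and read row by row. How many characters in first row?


Zigzag "jdpnjolhea" into 3 rows:
Placing characters:
  'j' => row 0
  'd' => row 1
  'p' => row 2
  'n' => row 1
  'j' => row 0
  'o' => row 1
  'l' => row 2
  'h' => row 1
  'e' => row 0
  'a' => row 1
Rows:
  Row 0: "jje"
  Row 1: "dnoha"
  Row 2: "pl"
First row length: 3

3


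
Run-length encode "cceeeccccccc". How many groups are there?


Input: cceeeccccccc
Scanning for consecutive runs:
  Group 1: 'c' x 2 (positions 0-1)
  Group 2: 'e' x 3 (positions 2-4)
  Group 3: 'c' x 7 (positions 5-11)
Total groups: 3

3


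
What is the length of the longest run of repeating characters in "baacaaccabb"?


Input: "baacaaccabb"
Scanning for longest run:
  Position 1 ('a'): new char, reset run to 1
  Position 2 ('a'): continues run of 'a', length=2
  Position 3 ('c'): new char, reset run to 1
  Position 4 ('a'): new char, reset run to 1
  Position 5 ('a'): continues run of 'a', length=2
  Position 6 ('c'): new char, reset run to 1
  Position 7 ('c'): continues run of 'c', length=2
  Position 8 ('a'): new char, reset run to 1
  Position 9 ('b'): new char, reset run to 1
  Position 10 ('b'): continues run of 'b', length=2
Longest run: 'a' with length 2

2


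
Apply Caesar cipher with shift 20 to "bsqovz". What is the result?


Caesar cipher: shift "bsqovz" by 20
  'b' (pos 1) + 20 = pos 21 = 'v'
  's' (pos 18) + 20 = pos 12 = 'm'
  'q' (pos 16) + 20 = pos 10 = 'k'
  'o' (pos 14) + 20 = pos 8 = 'i'
  'v' (pos 21) + 20 = pos 15 = 'p'
  'z' (pos 25) + 20 = pos 19 = 't'
Result: vmkipt

vmkipt


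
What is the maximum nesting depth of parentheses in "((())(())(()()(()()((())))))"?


Input: "((())(())(()()(()()((())))))"
Tracking depth:
  Position 0 '(': depth becomes 1
  Position 1 '(': depth becomes 2
  Position 2 '(': depth becomes 3
  Position 3 ')': depth becomes 2
  Position 4 ')': depth becomes 1
  Position 5 '(': depth becomes 2
  Position 6 '(': depth becomes 3
  Position 7 ')': depth becomes 2
  Position 8 ')': depth becomes 1
  Position 9 '(': depth becomes 2
  Position 10 '(': depth becomes 3
  Position 11 ')': depth becomes 2
  Position 12 '(': depth becomes 3
  Position 13 ')': depth becomes 2
  Position 14 '(': depth becomes 3
  Position 15 '(': depth becomes 4
  Position 16 ')': depth becomes 3
  Position 17 '(': depth becomes 4
  Position 18 ')': depth becomes 3
  Position 19 '(': depth becomes 4
  Position 20 '(': depth becomes 5
  Position 21 '(': depth becomes 6
  Position 22 ')': depth becomes 5
  Position 23 ')': depth becomes 4
  Position 24 ')': depth becomes 3
  Position 25 ')': depth becomes 2
  Position 26 ')': depth becomes 1
  Position 27 ')': depth becomes 0
Maximum depth reached: 6

6


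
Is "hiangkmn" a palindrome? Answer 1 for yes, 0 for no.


Input: hiangkmn
Reversed: nmkgnaih
  Compare pos 0 ('h') with pos 7 ('n'): MISMATCH
  Compare pos 1 ('i') with pos 6 ('m'): MISMATCH
  Compare pos 2 ('a') with pos 5 ('k'): MISMATCH
  Compare pos 3 ('n') with pos 4 ('g'): MISMATCH
Result: not a palindrome

0


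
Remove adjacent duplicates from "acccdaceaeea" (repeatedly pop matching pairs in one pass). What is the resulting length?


Input: acccdaceaeea
Stack-based adjacent duplicate removal:
  Read 'a': push. Stack: a
  Read 'c': push. Stack: ac
  Read 'c': matches stack top 'c' => pop. Stack: a
  Read 'c': push. Stack: ac
  Read 'd': push. Stack: acd
  Read 'a': push. Stack: acda
  Read 'c': push. Stack: acdac
  Read 'e': push. Stack: acdace
  Read 'a': push. Stack: acdacea
  Read 'e': push. Stack: acdaceae
  Read 'e': matches stack top 'e' => pop. Stack: acdacea
  Read 'a': matches stack top 'a' => pop. Stack: acdace
Final stack: "acdace" (length 6)

6


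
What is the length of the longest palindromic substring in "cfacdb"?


Input: "cfacdb"
Checking substrings for palindromes:
  No multi-char palindromic substrings found
Longest palindromic substring: "c" with length 1

1


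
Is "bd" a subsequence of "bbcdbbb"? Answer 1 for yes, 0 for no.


Check if "bd" is a subsequence of "bbcdbbb"
Greedy scan:
  Position 0 ('b'): matches sub[0] = 'b'
  Position 1 ('b'): no match needed
  Position 2 ('c'): no match needed
  Position 3 ('d'): matches sub[1] = 'd'
  Position 4 ('b'): no match needed
  Position 5 ('b'): no match needed
  Position 6 ('b'): no match needed
All 2 characters matched => is a subsequence

1


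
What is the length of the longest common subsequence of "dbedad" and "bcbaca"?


LCS of "dbedad" and "bcbaca"
DP table:
           b    c    b    a    c    a
      0    0    0    0    0    0    0
  d   0    0    0    0    0    0    0
  b   0    1    1    1    1    1    1
  e   0    1    1    1    1    1    1
  d   0    1    1    1    1    1    1
  a   0    1    1    1    2    2    2
  d   0    1    1    1    2    2    2
LCS length = dp[6][6] = 2

2


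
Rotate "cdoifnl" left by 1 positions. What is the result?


Input: "cdoifnl", rotate left by 1
First 1 characters: "c"
Remaining characters: "doifnl"
Concatenate remaining + first: "doifnl" + "c" = "doifnlc"

doifnlc


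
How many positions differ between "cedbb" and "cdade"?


Comparing "cedbb" and "cdade" position by position:
  Position 0: 'c' vs 'c' => same
  Position 1: 'e' vs 'd' => DIFFER
  Position 2: 'd' vs 'a' => DIFFER
  Position 3: 'b' vs 'd' => DIFFER
  Position 4: 'b' vs 'e' => DIFFER
Positions that differ: 4

4


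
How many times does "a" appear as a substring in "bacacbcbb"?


Searching for "a" in "bacacbcbb"
Scanning each position:
  Position 0: "b" => no
  Position 1: "a" => MATCH
  Position 2: "c" => no
  Position 3: "a" => MATCH
  Position 4: "c" => no
  Position 5: "b" => no
  Position 6: "c" => no
  Position 7: "b" => no
  Position 8: "b" => no
Total occurrences: 2

2


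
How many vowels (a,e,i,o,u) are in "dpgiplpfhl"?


Input: dpgiplpfhl
Checking each character:
  'd' at position 0: consonant
  'p' at position 1: consonant
  'g' at position 2: consonant
  'i' at position 3: vowel (running total: 1)
  'p' at position 4: consonant
  'l' at position 5: consonant
  'p' at position 6: consonant
  'f' at position 7: consonant
  'h' at position 8: consonant
  'l' at position 9: consonant
Total vowels: 1

1


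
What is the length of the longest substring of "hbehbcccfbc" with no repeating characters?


Input: "hbehbcccfbc"
Sliding window (track last position of each char):
  Position 0 ('h'): window [0,0] length 1 -- new best
  Position 1 ('b'): window [0,1] length 2 -- new best
  Position 2 ('e'): window [0,2] length 3 -- new best
  Position 3 ('h'): repeat (last at 0), move window start to 1
  Position 3 ('h'): window [1,3] length 3
  Position 4 ('b'): repeat (last at 1), move window start to 2
  Position 4 ('b'): window [2,4] length 3
  Position 5 ('c'): window [2,5] length 4 -- new best
  Position 6 ('c'): repeat (last at 5), move window start to 6
  Position 6 ('c'): window [6,6] length 1
  Position 7 ('c'): repeat (last at 6), move window start to 7
  Position 7 ('c'): window [7,7] length 1
  Position 8 ('f'): window [7,8] length 2
  Position 9 ('b'): window [7,9] length 3
  Position 10 ('c'): repeat (last at 7), move window start to 8
  Position 10 ('c'): window [8,10] length 3
Longest substring with no repeats: "ehbc" with length 4

4


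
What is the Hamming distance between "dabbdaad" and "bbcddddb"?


Comparing "dabbdaad" and "bbcddddb" position by position:
  Position 0: 'd' vs 'b' => differ
  Position 1: 'a' vs 'b' => differ
  Position 2: 'b' vs 'c' => differ
  Position 3: 'b' vs 'd' => differ
  Position 4: 'd' vs 'd' => same
  Position 5: 'a' vs 'd' => differ
  Position 6: 'a' vs 'd' => differ
  Position 7: 'd' vs 'b' => differ
Total differences (Hamming distance): 7

7
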